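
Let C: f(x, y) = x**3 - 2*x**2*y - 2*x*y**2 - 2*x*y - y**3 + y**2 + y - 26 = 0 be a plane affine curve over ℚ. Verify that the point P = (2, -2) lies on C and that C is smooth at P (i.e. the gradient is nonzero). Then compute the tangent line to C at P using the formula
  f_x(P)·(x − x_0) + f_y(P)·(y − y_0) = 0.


Tangent line at P: 24*x - 11*y - 70 = 0.

Step 1: f(2, -2) = 0, so P lies on C.
Step 2: partial derivatives
  f_x(x, y) = 3*x**2 - 4*x*y - 2*y**2 - 2*y, f_y(x, y) = -2*x**2 - 4*x*y - 2*x - 3*y**2 + 2*y + 1.
  f_x(P) = 24, f_y(P) = -11 (gradient nonzero, so P is smooth).
Step 3: tangent line at P: 24·(x − 2) + -11·(y − -2) = 0.
Expanding: 24*x - 11*y - 70 = 0.


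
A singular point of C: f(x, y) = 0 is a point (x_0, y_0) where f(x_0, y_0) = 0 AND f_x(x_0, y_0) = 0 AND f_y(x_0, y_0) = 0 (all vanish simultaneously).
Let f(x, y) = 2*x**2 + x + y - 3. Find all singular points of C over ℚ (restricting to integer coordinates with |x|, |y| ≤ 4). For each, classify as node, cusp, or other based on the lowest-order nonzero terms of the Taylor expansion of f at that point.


No singular points in the scanned grid; C is smooth there.

Compute partial derivatives:
  f_x = 4*x + 1.
  f_y = 1.
f_y = 1 is a nonzero constant, so f_y never vanishes: no point (x, y) can satisfy f = f_x = f_y = 0. In particular no (x, y) ∈ {−4, ..., 4}² is singular; the curve is smooth.


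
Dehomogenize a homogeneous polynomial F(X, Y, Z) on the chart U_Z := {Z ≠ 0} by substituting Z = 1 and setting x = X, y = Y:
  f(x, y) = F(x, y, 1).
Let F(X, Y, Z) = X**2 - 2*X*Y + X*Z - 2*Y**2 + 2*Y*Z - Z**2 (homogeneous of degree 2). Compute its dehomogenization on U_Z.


f(x, y) = x**2 - 2*x*y + x - 2*y**2 + 2*y - 1

On U_Z we set Z = 1. Each monomial c·X^i·Y^j·Z^k in F becomes c·x^i·y^j·1^k = c·x^i·y^j.
Substituting Z = 1: F(X, Y, 1) = x**2 - 2*x*y + x - 2*y**2 + 2*y - 1.
Note: deg(f) ≤ deg(F) = 2; strict inequality happens when F is divisible by Z (lost terms).


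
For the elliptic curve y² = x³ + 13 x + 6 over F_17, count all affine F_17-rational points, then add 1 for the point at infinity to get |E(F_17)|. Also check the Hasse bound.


Affine points = {(3, 2), (3, 15), (5, 3), (5, 14), (7, 7), (7, 10), (9, 6), (9, 11), (11, 1), (11, 16), (13, 3), (13, 14), (14, 5), (14, 12), (16, 3), (16, 14)}; affine count = 16; |E(F_17)| = 17.

Discriminant check: Δ ∝ 4a³ + 27b² = 4·13³ + 27·6² = 4·2197 + 27·36 ≡ 2 (mod 17). Nonzero ⇒ E is nonsingular.
For each x ∈ F_17, compute rhs = x³ + 13·x + 6 mod 17, then count y ∈ F_17 with y² ≡ rhs.
  x = 0: rhs = 6, matching y values: none (0 points).
  x = 1: rhs = 3, matching y values: none (0 points).
  x = 2: rhs = 6, matching y values: none (0 points).
  x = 3: rhs = 4, matching y values: 2, 15 (2 points).
  x = 4: rhs = 3, matching y values: none (0 points).
  x = 5: rhs = 9, matching y values: 3, 14 (2 points).
  x = 6: rhs = 11, matching y values: none (0 points).
  x = 7: rhs = 15, matching y values: 7, 10 (2 points).
  x = 8: rhs = 10, matching y values: none (0 points).
  x = 9: rhs = 2, matching y values: 6, 11 (2 points).
  x = 10: rhs = 14, matching y values: none (0 points).
  x = 11: rhs = 1, matching y values: 1, 16 (2 points).
  x = 12: rhs = 3, matching y values: none (0 points).
  x = 13: rhs = 9, matching y values: 3, 14 (2 points).
  x = 14: rhs = 8, matching y values: 5, 12 (2 points).
  x = 15: rhs = 6, matching y values: none (0 points).
  x = 16: rhs = 9, matching y values: 3, 14 (2 points).
Total affine count: 16.
Full point count |E(F_17)| = 16 + 1 = 17.
Hasse bound: |17 − (17+1)| = |-1| = 1 ≤ 2√17 ≈ 8.2462 ✓.


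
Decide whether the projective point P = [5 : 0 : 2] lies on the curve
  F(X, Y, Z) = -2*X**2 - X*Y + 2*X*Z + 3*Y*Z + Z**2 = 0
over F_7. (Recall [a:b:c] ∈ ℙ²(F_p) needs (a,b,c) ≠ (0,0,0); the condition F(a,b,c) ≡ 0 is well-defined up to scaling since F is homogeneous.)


F(5,0,2) ≡ 2 (mod 7); P is NOT on the curve.

Evaluate F(5, 0, 2) term-by-term (mod 7).
  -2*X**2 ↦ -2·25·1·1 = -50
  -X*Y ↦ -1·5·0·1 = 0
  2*X*Z ↦ 2·5·1·2 = 20
  3*Y*Z ↦ 3·1·0·2 = 0
  Z**2 ↦ 1·1·1·4 = 4
Sum: F(5, 0, 2) = (-50) + (0) + (20) + (0) + (4) = -26.
Reducing mod 7: -26 ≡ 2 (mod 7).
Since F(a, b, c) ≡ 2 ≠ 0 (mod 7), P does NOT lie on the curve.


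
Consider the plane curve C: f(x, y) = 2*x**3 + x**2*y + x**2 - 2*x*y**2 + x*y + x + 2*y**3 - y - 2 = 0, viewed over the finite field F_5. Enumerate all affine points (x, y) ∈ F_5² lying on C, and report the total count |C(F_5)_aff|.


Affine F_5-points: {(2, 0), (2, 2), (3, 4), (4, 3)}; count = 4.

For each of the 25 pairs (x, y) ∈ F_5², evaluate f(x, y) mod 5. Record the zeros.
  x = 0: [0↦3, 1↦4, 2↦2, 3↦4, 4↦2]  zeros at y ∈ ∅
  x = 1: [0↦2, 1↦3, 2↦2, 3↦1, 4↦2]  zeros at y ∈ ∅
  x = 2: [0↦0, 1↦3, 2↦0, 3↦3, 4↦4]  zeros at y ∈ {0, 2}
  x = 3: [0↦4, 1↦1, 2↦3, 3↦2, 4↦0]  zeros at y ∈ {4}
  x = 4: [0↦1, 1↦4, 2↦3, 3↦0, 4↦2]  zeros at y ∈ {3}
Collecting zeros: affine points = {(2, 0), (2, 2), (3, 4), (4, 3)}.
Total count |C(F_5)_aff| = 4.


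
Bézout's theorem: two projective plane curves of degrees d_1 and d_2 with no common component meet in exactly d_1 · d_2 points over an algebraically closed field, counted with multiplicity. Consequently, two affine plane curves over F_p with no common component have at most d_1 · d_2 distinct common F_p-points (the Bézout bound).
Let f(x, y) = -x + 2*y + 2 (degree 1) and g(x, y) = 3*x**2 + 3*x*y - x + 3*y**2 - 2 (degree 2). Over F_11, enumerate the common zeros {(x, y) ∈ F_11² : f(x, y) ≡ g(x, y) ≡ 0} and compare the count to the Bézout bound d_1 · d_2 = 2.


Common zeros: ∅; count = 0; Bézout bound = 2.

deg(f) = 1, deg(g) = 2, so Bézout bound = 2.
Scan x ∈ F_11. For each x, list the y ∈ F_11 with f(x, y) ≡ 0 and those with g(x, y) ≡ 0 (mod 11); the common zeros in that column are the intersection.
  x = 0: f ≡ 0 at y ∈ {10}; g ≡ 0 at y ∈ ∅; common: ∅.
  x = 1: f ≡ 0 at y ∈ {5}; g ≡ 0 at y ∈ {0, 10}; common: ∅.
  x = 2: f ≡ 0 at y ∈ {0}; g ≡ 0 at y ∈ ∅; common: ∅.
  x = 3: f ≡ 0 at y ∈ {6}; g ≡ 0 at y ∈ {0, 8}; common: ∅.
  x = 4: f ≡ 0 at y ∈ {1}; g ≡ 0 at y ∈ {8, 10}; common: ∅.
  x = 5: f ≡ 0 at y ∈ {7}; g ≡ 0 at y ∈ {2, 4}; common: ∅.
  x = 6: f ≡ 0 at y ∈ {2}; g ≡ 0 at y ∈ {1, 4}; common: ∅.
  x = 7: f ≡ 0 at y ∈ {8}; g ≡ 0 at y ∈ ∅; common: ∅.
  x = 8: f ≡ 0 at y ∈ {3}; g ≡ 0 at y ∈ {1, 2}; common: ∅.
  x = 9: f ≡ 0 at y ∈ {9}; g ≡ 0 at y ∈ ∅; common: ∅.
  x = 10: f ≡ 0 at y ∈ {4}; g ≡ 0 at y ∈ ∅; common: ∅.
Collecting: common zeros = ∅, so the count is 0.
Comparison with the Bézout bound: 0 ≤ 2 = deg(f)·deg(g), as expected for curves with no common component (the affine F_11-count falls short of the bound because intersections may lie at infinity, over extension fields, or carry multiplicity).


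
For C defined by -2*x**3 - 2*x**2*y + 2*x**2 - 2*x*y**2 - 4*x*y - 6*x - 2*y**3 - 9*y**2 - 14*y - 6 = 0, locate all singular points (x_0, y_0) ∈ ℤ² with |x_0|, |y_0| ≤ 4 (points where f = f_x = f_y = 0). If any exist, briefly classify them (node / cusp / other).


Singular points: {(1, -2)}; classification: cusp.

Compute partial derivatives:
  f_x = -6*x**2 - 4*x*y + 4*x - 2*y**2 - 4*y - 6.
  f_y = -2*x**2 - 4*x*y - 4*x - 6*y**2 - 18*y - 14.
Scan x_0 ∈ {−4, ..., 4}. For each x_0, f_y(x_0, y) is a polynomial in y; find its integer roots y ∈ {−4, ..., 4}, then test f_x and f at those candidates.
  x = -4: f_y(-4, y) = -6*y**2 - 2*y - 30; no integer root y with |y| ≤ 4.
  x = -3: f_y(-3, y) = -6*y**2 - 6*y - 20; no integer root y with |y| ≤ 4.
  x = -2: f_y(-2, y) = -6*y**2 - 10*y - 14; no integer root y with |y| ≤ 4.
  x = -1: f_y(-1, y) = -6*y**2 - 14*y - 12; no integer root y with |y| ≤ 4.
  x = 0: f_y(0, y) = -6*y**2 - 18*y - 14; no integer root y with |y| ≤ 4.
  x = 1: f_y(1, y) = -6*y**2 - 22*y - 20; vanishes at y ∈ {-2}. (1, -2): f_x = 0, f = 0 — SINGULAR.
  x = 2: f_y(2, y) = -6*y**2 - 26*y - 30; no integer root y with |y| ≤ 4.
  x = 3: f_y(3, y) = -6*y**2 - 30*y - 44; no integer root y with |y| ≤ 4.
  x = 4: f_y(4, y) = -6*y**2 - 34*y - 62; no integer root y with |y| ≤ 4.
Only singular point on the grid: (1, -2).
Classify: substitute x = 1 + u, y = -2 + v and expand: f = -2*u**3 - 2*u**2*v - 2*u*v**2 - 2*v**3 + v**2.
No constant or linear terms (consistent with a singular point). Quadratic part: v**2. Cubic part: -2*u**3 - 2*u**2*v - 2*u*v**2 - 2*v**3.
The quadratic part v**2 is a perfect square, so there is a single (double) tangent line v = 0, i.e. y = -2. Restricting the cubic part to that line (v = 0) leaves -2*u**3 ≠ 0, so f is not divisible by v and the branch is v² ≈ 2*u**3 to lowest order — this is a cusp.
Classification: cusp.


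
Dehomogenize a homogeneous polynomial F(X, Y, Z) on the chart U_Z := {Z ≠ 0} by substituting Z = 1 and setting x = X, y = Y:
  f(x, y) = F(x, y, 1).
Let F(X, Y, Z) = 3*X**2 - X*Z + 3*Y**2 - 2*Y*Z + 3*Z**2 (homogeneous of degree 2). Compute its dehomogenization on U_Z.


f(x, y) = 3*x**2 - x + 3*y**2 - 2*y + 3

On U_Z we set Z = 1. Each monomial c·X^i·Y^j·Z^k in F becomes c·x^i·y^j·1^k = c·x^i·y^j.
Substituting Z = 1: F(X, Y, 1) = 3*x**2 - x + 3*y**2 - 2*y + 3.
Note: deg(f) ≤ deg(F) = 2; strict inequality happens when F is divisible by Z (lost terms).


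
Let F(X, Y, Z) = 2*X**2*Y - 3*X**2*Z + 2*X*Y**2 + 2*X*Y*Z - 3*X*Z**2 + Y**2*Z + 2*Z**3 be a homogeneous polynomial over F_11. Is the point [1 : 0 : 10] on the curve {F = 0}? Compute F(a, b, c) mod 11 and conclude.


F(1,0,10) ≡ 9 (mod 11); P is NOT on the curve.

Evaluate F(1, 0, 10) term-by-term (mod 11).
  2*X**2*Y ↦ 2·1·0·1 = 0
  -3*X**2*Z ↦ -3·1·1·10 = -30
  2*X*Y**2 ↦ 2·1·0·1 = 0
  2*X*Y*Z ↦ 2·1·0·10 = 0
  -3*X*Z**2 ↦ -3·1·1·100 = -300
  Y**2*Z ↦ 1·1·0·10 = 0
  2*Z**3 ↦ 2·1·1·1000 = 2000
Sum: F(1, 0, 10) = (0) + (-30) + (0) + (0) + (-300) + (0) + (2000) = 1670.
Reducing mod 11: 1670 ≡ 9 (mod 11).
Since F(a, b, c) ≡ 9 ≠ 0 (mod 11), P does NOT lie on the curve.


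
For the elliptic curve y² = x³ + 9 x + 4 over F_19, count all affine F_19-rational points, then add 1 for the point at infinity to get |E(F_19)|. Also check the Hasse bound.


Affine points = {(0, 2), (0, 17), (2, 7), (2, 12), (3, 1), (3, 18), (4, 3), (4, 16), (7, 7), (7, 12), (9, 4), (9, 15), (10, 7), (10, 12), (11, 3), (11, 16), (12, 4), (12, 15), (13, 0), (14, 9), (14, 10), (16, 8), (16, 11), (17, 4), (17, 15)}; affine count = 25; |E(F_19)| = 26.

Discriminant check: Δ ∝ 4a³ + 27b² = 4·9³ + 27·4² = 4·729 + 27·16 ≡ 4 (mod 19). Nonzero ⇒ E is nonsingular.
For each x ∈ F_19, compute rhs = x³ + 9·x + 4 mod 19, then count y ∈ F_19 with y² ≡ rhs.
  x = 0: rhs = 4, matching y values: 2, 17 (2 points).
  x = 1: rhs = 14, matching y values: none (0 points).
  x = 2: rhs = 11, matching y values: 7, 12 (2 points).
  x = 3: rhs = 1, matching y values: 1, 18 (2 points).
  x = 4: rhs = 9, matching y values: 3, 16 (2 points).
  x = 5: rhs = 3, matching y values: none (0 points).
  x = 6: rhs = 8, matching y values: none (0 points).
  x = 7: rhs = 11, matching y values: 7, 12 (2 points).
  x = 8: rhs = 18, matching y values: none (0 points).
  x = 9: rhs = 16, matching y values: 4, 15 (2 points).
  x = 10: rhs = 11, matching y values: 7, 12 (2 points).
  x = 11: rhs = 9, matching y values: 3, 16 (2 points).
  x = 12: rhs = 16, matching y values: 4, 15 (2 points).
  x = 13: rhs = 0, matching y values: 0 (1 points).
  x = 14: rhs = 5, matching y values: 9, 10 (2 points).
  x = 15: rhs = 18, matching y values: none (0 points).
  x = 16: rhs = 7, matching y values: 8, 11 (2 points).
  x = 17: rhs = 16, matching y values: 4, 15 (2 points).
  x = 18: rhs = 13, matching y values: none (0 points).
Total affine count: 25.
Full point count |E(F_19)| = 25 + 1 = 26.
Hasse bound: |26 − (19+1)| = |6| = 6 ≤ 2√19 ≈ 8.7178 ✓.


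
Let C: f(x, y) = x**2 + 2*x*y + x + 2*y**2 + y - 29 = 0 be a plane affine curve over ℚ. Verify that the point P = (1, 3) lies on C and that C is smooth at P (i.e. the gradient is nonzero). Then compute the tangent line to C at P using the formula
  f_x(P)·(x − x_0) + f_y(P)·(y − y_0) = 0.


Tangent line at P: 9*x + 15*y - 54 = 0.

Step 1: f(1, 3) = 0, so P lies on C.
Step 2: partial derivatives
  f_x(x, y) = 2*x + 2*y + 1, f_y(x, y) = 2*x + 4*y + 1.
  f_x(P) = 9, f_y(P) = 15 (gradient nonzero, so P is smooth).
Step 3: tangent line at P: 9·(x − 1) + 15·(y − 3) = 0.
Expanding: 9*x + 15*y - 54 = 0.


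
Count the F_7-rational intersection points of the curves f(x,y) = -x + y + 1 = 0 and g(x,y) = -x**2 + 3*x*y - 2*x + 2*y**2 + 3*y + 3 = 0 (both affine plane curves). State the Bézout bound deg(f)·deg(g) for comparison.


Common zeros: {(1, 0), (4, 3)}; count = 2; Bézout bound = 2.

deg(f) = 1, deg(g) = 2, so Bézout bound = 2.
Scan x ∈ F_7. For each x, list the y ∈ F_7 with f(x, y) ≡ 0 and those with g(x, y) ≡ 0 (mod 7); the common zeros in that column are the intersection.
  x = 0: f ≡ 0 at y ∈ {6}; g ≡ 0 at y ∈ ∅; common: ∅.
  x = 1: f ≡ 0 at y ∈ {0}; g ≡ 0 at y ∈ {0, 4}; common: {0}.
  x = 2: f ≡ 0 at y ∈ {1}; g ≡ 0 at y ∈ {2, 4}; common: ∅.
  x = 3: f ≡ 0 at y ∈ {2}; g ≡ 0 at y ∈ {3, 5}; common: ∅.
  x = 4: f ≡ 0 at y ∈ {3}; g ≡ 0 at y ∈ {0, 3}; common: {3}.
  x = 5: f ≡ 0 at y ∈ {4}; g ≡ 0 at y ∈ ∅; common: ∅.
  x = 6: f ≡ 0 at y ∈ {5}; g ≡ 0 at y ∈ ∅; common: ∅.
Collecting: common zeros = {(1, 0), (4, 3)}, so the count is 2.
Comparison with the Bézout bound: 2 ≤ 2 = deg(f)·deg(g), as expected for curves with no common component (the bound is attained).


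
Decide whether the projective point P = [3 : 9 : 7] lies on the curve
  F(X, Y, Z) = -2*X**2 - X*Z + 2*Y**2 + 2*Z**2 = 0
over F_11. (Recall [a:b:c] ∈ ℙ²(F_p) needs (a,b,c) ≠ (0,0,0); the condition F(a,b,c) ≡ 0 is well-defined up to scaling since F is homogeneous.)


F(3,9,7) ≡ 1 (mod 11); P is NOT on the curve.

Evaluate F(3, 9, 7) term-by-term (mod 11).
  -2*X**2 ↦ -2·9·1·1 = -18
  -X*Z ↦ -1·3·1·7 = -21
  2*Y**2 ↦ 2·1·81·1 = 162
  2*Z**2 ↦ 2·1·1·49 = 98
Sum: F(3, 9, 7) = (-18) + (-21) + (162) + (98) = 221.
Reducing mod 11: 221 ≡ 1 (mod 11).
Since F(a, b, c) ≡ 1 ≠ 0 (mod 11), P does NOT lie on the curve.


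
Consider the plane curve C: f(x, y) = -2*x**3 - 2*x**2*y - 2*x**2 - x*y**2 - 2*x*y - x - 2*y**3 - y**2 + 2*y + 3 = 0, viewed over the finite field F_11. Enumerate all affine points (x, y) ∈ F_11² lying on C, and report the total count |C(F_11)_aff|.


Affine F_11-points: {(0, 9), (1, 10), (3, 4), (4, 3), (4, 5), (4, 6), (5, 6), (6, 2), (6, 5), (6, 6), (7, 2), (8, 7), (9, 7), (10, 3)}; count = 14.

For each of the 121 pairs (x, y) ∈ F_11², evaluate f(x, y) mod 11. Record the zeros.
  x = 0: [0↦3, 1↦2, 2↦9, 3↦1, 4↦10, 5↦2, 6↦9, 7↦8, 8↦9, 9↦0, 10↦2]  zeros at y ∈ {9}
  x = 1: [0↦9, 1↦3, 2↦3, 3↦8, 4↦6, 5↦7, 6↦10, 7↦3, 8↦7, 9↦10, 10↦0]  zeros at y ∈ {10}
  x = 2: [0↦10, 1↦6, 2↦6, 3↦9, 4↦3, 5↦9, 6↦4, 7↦9, 8↦1, 9↦1, 10↦8]  zeros at y ∈ ∅
  x = 3: [0↦5, 1↦10, 2↦6, 3↦3, 4↦0, 5↦7, 6↦1, 7↦3, 8↦1, 9↦5, 10↦3]  zeros at y ∈ {4}
  x = 4: [0↦4, 1↦3, 2↦2, 3↦0, 4↦7, 5↦0, 6↦0, 7↦6, 8↦6, 9↦10, 10↦6]  zeros at y ∈ {3, 5, 6}
  x = 5: [0↦6, 1↦6, 2↦4, 3↦10, 4↦1, 5↦9, 6↦0, 7↦6, 8↦4, 9↦4, 10↦5]  zeros at y ∈ {6}
  x = 6: [0↦10, 1↦7, 2↦0, 3↦10, 4↦3, 5↦0, 6↦0, 7↦2, 8↦5, 9↦8, 10↦10]  zeros at y ∈ {2, 5, 6}
  x = 7: [0↦4, 1↦5, 2↦0, 3↦10, 4↦1, 5↦5, 6↦10, 7↦4, 8↦8, 9↦10, 10↦9]  zeros at y ∈ {2}
  x = 8: [0↦9, 1↦10, 2↦3, 3↦9, 4↦5, 5↦1, 6↦7, 7↦0, 8↦1, 9↦9, 10↦1]  zeros at y ∈ {7}
  x = 9: [0↦2, 1↦10, 2↦8, 3↦6, 4↦3, 5↦9, 6↦1, 7↦0, 8↦5, 9↦4, 10↦7]  zeros at y ∈ {7}
  x = 10: [0↦4, 1↦4, 2↦3, 3↦0, 4↦5, 5↦6, 6↦2, 7↦3, 8↦8, 9↦5, 10↦4]  zeros at y ∈ {3}
Collecting zeros: affine points = {(0, 9), (1, 10), (3, 4), (4, 3), (4, 5), (4, 6), (5, 6), (6, 2), (6, 5), (6, 6), (7, 2), (8, 7), (9, 7), (10, 3)}.
Total count |C(F_11)_aff| = 14.


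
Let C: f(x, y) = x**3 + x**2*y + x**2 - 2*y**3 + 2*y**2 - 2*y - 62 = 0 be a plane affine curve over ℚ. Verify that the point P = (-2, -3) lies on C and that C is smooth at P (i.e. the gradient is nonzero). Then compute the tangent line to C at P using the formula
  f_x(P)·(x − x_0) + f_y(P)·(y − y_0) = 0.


Tangent line at P: 20*x - 64*y - 152 = 0.

Step 1: f(-2, -3) = 0, so P lies on C.
Step 2: partial derivatives
  f_x(x, y) = 3*x**2 + 2*x*y + 2*x, f_y(x, y) = x**2 - 6*y**2 + 4*y - 2.
  f_x(P) = 20, f_y(P) = -64 (gradient nonzero, so P is smooth).
Step 3: tangent line at P: 20·(x − -2) + -64·(y − -3) = 0.
Expanding: 20*x - 64*y - 152 = 0.


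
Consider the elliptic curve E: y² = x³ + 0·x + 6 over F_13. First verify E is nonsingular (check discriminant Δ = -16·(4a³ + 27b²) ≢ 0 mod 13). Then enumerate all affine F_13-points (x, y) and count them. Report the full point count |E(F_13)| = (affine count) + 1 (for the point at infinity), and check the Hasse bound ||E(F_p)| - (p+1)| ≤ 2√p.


Affine points = {(2, 1), (2, 12), (5, 1), (5, 12), (6, 1), (6, 12)}; affine count = 6; |E(F_13)| = 7.

Discriminant check: Δ ∝ 4a³ + 27b² = 4·0³ + 27·6² = 4·0 + 27·36 ≡ 10 (mod 13). Nonzero ⇒ E is nonsingular.
For each x ∈ F_13, compute rhs = x³ + 0·x + 6 mod 13, then count y ∈ F_13 with y² ≡ rhs.
  x = 0: rhs = 6, matching y values: none (0 points).
  x = 1: rhs = 7, matching y values: none (0 points).
  x = 2: rhs = 1, matching y values: 1, 12 (2 points).
  x = 3: rhs = 7, matching y values: none (0 points).
  x = 4: rhs = 5, matching y values: none (0 points).
  x = 5: rhs = 1, matching y values: 1, 12 (2 points).
  x = 6: rhs = 1, matching y values: 1, 12 (2 points).
  x = 7: rhs = 11, matching y values: none (0 points).
  x = 8: rhs = 11, matching y values: none (0 points).
  x = 9: rhs = 7, matching y values: none (0 points).
  x = 10: rhs = 5, matching y values: none (0 points).
  x = 11: rhs = 11, matching y values: none (0 points).
  x = 12: rhs = 5, matching y values: none (0 points).
Total affine count: 6.
Full point count |E(F_13)| = 6 + 1 = 7.
Hasse bound: |7 − (13+1)| = |-7| = 7 ≤ 2√13 ≈ 7.2111 ✓.


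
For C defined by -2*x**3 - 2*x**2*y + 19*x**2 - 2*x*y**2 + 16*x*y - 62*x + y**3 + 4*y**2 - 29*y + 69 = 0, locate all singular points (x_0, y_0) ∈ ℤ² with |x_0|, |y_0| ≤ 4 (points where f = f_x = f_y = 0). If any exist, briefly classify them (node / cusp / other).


Singular points: {(3, 1)}; classification: node.

Compute partial derivatives:
  f_x = -6*x**2 - 4*x*y + 38*x - 2*y**2 + 16*y - 62.
  f_y = -2*x**2 - 4*x*y + 16*x + 3*y**2 + 8*y - 29.
Scan x_0 ∈ {−4, ..., 4}. For each x_0, f_y(x_0, y) is a polynomial in y; find its integer roots y ∈ {−4, ..., 4}, then test f_x and f at those candidates.
  x = -4: f_y(-4, y) = 3*y**2 + 24*y - 125; no integer root y with |y| ≤ 4.
  x = -3: f_y(-3, y) = 3*y**2 + 20*y - 95; no integer root y with |y| ≤ 4.
  x = -2: f_y(-2, y) = 3*y**2 + 16*y - 69; no integer root y with |y| ≤ 4.
  x = -1: f_y(-1, y) = 3*y**2 + 12*y - 47; no integer root y with |y| ≤ 4.
  x = 0: f_y(0, y) = 3*y**2 + 8*y - 29; no integer root y with |y| ≤ 4.
  x = 1: f_y(1, y) = 3*y**2 + 4*y - 15; vanishes at y ∈ {-3}. (1, -3): f_x = -84 ≠ 0.
  x = 2: f_y(2, y) = 3*y**2 - 5; no integer root y with |y| ≤ 4.
  x = 3: f_y(3, y) = 3*y**2 - 4*y + 1; vanishes at y ∈ {1}. (3, 1): f_x = 0, f = 0 — SINGULAR.
  x = 4: f_y(4, y) = 3*y**2 - 8*y + 3; no integer root y with |y| ≤ 4.
Only singular point on the grid: (3, 1).
Classify: substitute x = 3 + u, y = 1 + v and expand: f = -2*u**3 - 2*u**2*v - u**2 - 2*u*v**2 + v**3 + v**2.
No constant or linear terms (consistent with a singular point). Quadratic part: -u**2 + v**2. Cubic part: -2*u**3 - 2*u**2*v - 2*u*v**2 + v**3.
The quadratic part v**2 - u**2 = (v − u)(v + u) splits into two distinct linear factors, so there are two distinct tangent lines y − 1 = ±(x − 3) — this is a node (ordinary double point).
Classification: node.


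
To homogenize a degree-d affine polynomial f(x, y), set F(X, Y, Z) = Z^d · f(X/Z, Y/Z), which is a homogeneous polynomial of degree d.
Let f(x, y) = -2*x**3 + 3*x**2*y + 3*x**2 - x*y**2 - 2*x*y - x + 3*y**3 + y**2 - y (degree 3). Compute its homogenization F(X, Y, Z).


F(X, Y, Z) = -2*X**3 + 3*X**2*Y + 3*X**2*Z - X*Y**2 - 2*X*Y*Z - X*Z**2 + 3*Y**3 + Y**2*Z - Y*Z**2

deg(f) = 3.
Substitute x = X/Z, y = Y/Z into f, then multiply by Z^3.
  monomial -2·x^3·y^0 ↦ -2·X^3·Y^0·Z^0.
  monomial 3·x^2·y^1 ↦ 3·X^2·Y^1·Z^0.
  monomial 3·x^2·y^0 ↦ 3·X^2·Y^0·Z^1.
  monomial -1·x^1·y^2 ↦ -1·X^1·Y^2·Z^0.
  monomial -2·x^1·y^1 ↦ -2·X^1·Y^1·Z^1.
  monomial -1·x^1·y^0 ↦ -1·X^1·Y^0·Z^2.
  monomial 3·x^0·y^3 ↦ 3·X^0·Y^3·Z^0.
  monomial 1·x^0·y^2 ↦ 1·X^0·Y^2·Z^1.
  monomial -1·x^0·y^1 ↦ -1·X^0·Y^1·Z^2.
Collecting: F(X, Y, Z) = -2*X**3 + 3*X**2*Y + 3*X**2*Z - X*Y**2 - 2*X*Y*Z - X*Z**2 + 3*Y**3 + Y**2*Z - Y*Z**2.


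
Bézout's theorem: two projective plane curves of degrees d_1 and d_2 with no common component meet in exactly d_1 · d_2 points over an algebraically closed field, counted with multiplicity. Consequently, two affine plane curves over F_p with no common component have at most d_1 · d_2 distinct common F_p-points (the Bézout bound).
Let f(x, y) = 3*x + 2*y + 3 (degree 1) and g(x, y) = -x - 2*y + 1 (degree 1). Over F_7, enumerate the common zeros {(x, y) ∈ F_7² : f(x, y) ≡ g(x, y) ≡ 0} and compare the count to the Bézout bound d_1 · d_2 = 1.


Common zeros: {(5, 5)}; count = 1; Bézout bound = 1.

deg(f) = 1, deg(g) = 1, so Bézout bound = 1.
Scan x ∈ F_7. For each x, list the y ∈ F_7 with f(x, y) ≡ 0 and those with g(x, y) ≡ 0 (mod 7); the common zeros in that column are the intersection.
  x = 0: f ≡ 0 at y ∈ {2}; g ≡ 0 at y ∈ {4}; common: ∅.
  x = 1: f ≡ 0 at y ∈ {4}; g ≡ 0 at y ∈ {0}; common: ∅.
  x = 2: f ≡ 0 at y ∈ {6}; g ≡ 0 at y ∈ {3}; common: ∅.
  x = 3: f ≡ 0 at y ∈ {1}; g ≡ 0 at y ∈ {6}; common: ∅.
  x = 4: f ≡ 0 at y ∈ {3}; g ≡ 0 at y ∈ {2}; common: ∅.
  x = 5: f ≡ 0 at y ∈ {5}; g ≡ 0 at y ∈ {5}; common: {5}.
  x = 6: f ≡ 0 at y ∈ {0}; g ≡ 0 at y ∈ {1}; common: ∅.
Collecting: common zeros = {(5, 5)}, so the count is 1.
Comparison with the Bézout bound: 1 ≤ 1 = deg(f)·deg(g), as expected for curves with no common component (the bound is attained).


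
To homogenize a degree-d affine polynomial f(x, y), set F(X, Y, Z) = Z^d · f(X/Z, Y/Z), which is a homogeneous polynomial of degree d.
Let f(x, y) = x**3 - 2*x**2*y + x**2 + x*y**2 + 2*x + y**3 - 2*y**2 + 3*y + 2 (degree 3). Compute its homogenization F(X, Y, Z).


F(X, Y, Z) = X**3 - 2*X**2*Y + X**2*Z + X*Y**2 + 2*X*Z**2 + Y**3 - 2*Y**2*Z + 3*Y*Z**2 + 2*Z**3

deg(f) = 3.
Substitute x = X/Z, y = Y/Z into f, then multiply by Z^3.
  monomial 1·x^3·y^0 ↦ 1·X^3·Y^0·Z^0.
  monomial -2·x^2·y^1 ↦ -2·X^2·Y^1·Z^0.
  monomial 1·x^2·y^0 ↦ 1·X^2·Y^0·Z^1.
  monomial 1·x^1·y^2 ↦ 1·X^1·Y^2·Z^0.
  monomial 2·x^1·y^0 ↦ 2·X^1·Y^0·Z^2.
  monomial 1·x^0·y^3 ↦ 1·X^0·Y^3·Z^0.
  monomial -2·x^0·y^2 ↦ -2·X^0·Y^2·Z^1.
  monomial 3·x^0·y^1 ↦ 3·X^0·Y^1·Z^2.
  monomial 2·x^0·y^0 ↦ 2·X^0·Y^0·Z^3.
Collecting: F(X, Y, Z) = X**3 - 2*X**2*Y + X**2*Z + X*Y**2 + 2*X*Z**2 + Y**3 - 2*Y**2*Z + 3*Y*Z**2 + 2*Z**3.


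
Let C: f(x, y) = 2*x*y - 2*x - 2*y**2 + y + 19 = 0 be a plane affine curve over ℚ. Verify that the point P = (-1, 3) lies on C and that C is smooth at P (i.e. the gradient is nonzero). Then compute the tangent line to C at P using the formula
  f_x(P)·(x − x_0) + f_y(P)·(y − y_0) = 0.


Tangent line at P: 4*x - 13*y + 43 = 0.

Step 1: f(-1, 3) = 0, so P lies on C.
Step 2: partial derivatives
  f_x(x, y) = 2*y - 2, f_y(x, y) = 2*x - 4*y + 1.
  f_x(P) = 4, f_y(P) = -13 (gradient nonzero, so P is smooth).
Step 3: tangent line at P: 4·(x − -1) + -13·(y − 3) = 0.
Expanding: 4*x - 13*y + 43 = 0.


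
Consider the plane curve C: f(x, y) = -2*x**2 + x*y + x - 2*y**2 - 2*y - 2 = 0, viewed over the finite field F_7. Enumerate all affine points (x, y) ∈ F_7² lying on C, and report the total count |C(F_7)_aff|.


Affine F_7-points: {(0, 2), (0, 4), (4, 3), (4, 5), (5, 2), (5, 3), (6, 4), (6, 5)}; count = 8.

For each of the 49 pairs (x, y) ∈ F_7², evaluate f(x, y) mod 7. Record the zeros.
  x = 0: [0↦5, 1↦1, 2↦0, 3↦2, 4↦0, 5↦1, 6↦5]  zeros at y ∈ {2, 4}
  x = 1: [0↦4, 1↦1, 2↦1, 3↦4, 4↦3, 5↦5, 6↦3]  zeros at y ∈ ∅
  x = 2: [0↦6, 1↦4, 2↦5, 3↦2, 4↦2, 5↦5, 6↦4]  zeros at y ∈ ∅
  x = 3: [0↦4, 1↦3, 2↦5, 3↦3, 4↦4, 5↦1, 6↦1]  zeros at y ∈ ∅
  x = 4: [0↦5, 1↦5, 2↦1, 3↦0, 4↦2, 5↦0, 6↦1]  zeros at y ∈ {3, 5}
  x = 5: [0↦2, 1↦3, 2↦0, 3↦0, 4↦3, 5↦2, 6↦4]  zeros at y ∈ {2, 3}
  x = 6: [0↦2, 1↦4, 2↦2, 3↦3, 4↦0, 5↦0, 6↦3]  zeros at y ∈ {4, 5}
Collecting zeros: affine points = {(0, 2), (0, 4), (4, 3), (4, 5), (5, 2), (5, 3), (6, 4), (6, 5)}.
Total count |C(F_7)_aff| = 8.


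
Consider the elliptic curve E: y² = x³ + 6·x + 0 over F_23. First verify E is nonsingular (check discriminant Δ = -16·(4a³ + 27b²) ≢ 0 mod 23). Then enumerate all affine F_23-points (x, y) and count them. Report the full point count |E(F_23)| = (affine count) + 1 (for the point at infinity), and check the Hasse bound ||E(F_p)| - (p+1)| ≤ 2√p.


Affine points = {(0, 0), (8, 10), (8, 13), (9, 1), (9, 22), (10, 5), (10, 18), (12, 11), (12, 12), (16, 11), (16, 12), (17, 1), (17, 22), (18, 11), (18, 12), (19, 2), (19, 21), (20, 1), (20, 22), (21, 7), (21, 16), (22, 4), (22, 19)}; affine count = 23; |E(F_23)| = 24.

Discriminant check: Δ ∝ 4a³ + 27b² = 4·6³ + 27·0² = 4·216 + 27·0 ≡ 13 (mod 23). Nonzero ⇒ E is nonsingular.
For each x ∈ F_23, compute rhs = x³ + 6·x + 0 mod 23, then count y ∈ F_23 with y² ≡ rhs.
  x = 0: rhs = 0, matching y values: 0 (1 points).
  x = 1: rhs = 7, matching y values: none (0 points).
  x = 2: rhs = 20, matching y values: none (0 points).
  x = 3: rhs = 22, matching y values: none (0 points).
  x = 4: rhs = 19, matching y values: none (0 points).
  x = 5: rhs = 17, matching y values: none (0 points).
  x = 6: rhs = 22, matching y values: none (0 points).
  x = 7: rhs = 17, matching y values: none (0 points).
  x = 8: rhs = 8, matching y values: 10, 13 (2 points).
  x = 9: rhs = 1, matching y values: 1, 22 (2 points).
  x = 10: rhs = 2, matching y values: 5, 18 (2 points).
  x = 11: rhs = 17, matching y values: none (0 points).
  x = 12: rhs = 6, matching y values: 11, 12 (2 points).
  x = 13: rhs = 21, matching y values: none (0 points).
  x = 14: rhs = 22, matching y values: none (0 points).
  x = 15: rhs = 15, matching y values: none (0 points).
  x = 16: rhs = 6, matching y values: 11, 12 (2 points).
  x = 17: rhs = 1, matching y values: 1, 22 (2 points).
  x = 18: rhs = 6, matching y values: 11, 12 (2 points).
  x = 19: rhs = 4, matching y values: 2, 21 (2 points).
  x = 20: rhs = 1, matching y values: 1, 22 (2 points).
  x = 21: rhs = 3, matching y values: 7, 16 (2 points).
  x = 22: rhs = 16, matching y values: 4, 19 (2 points).
Total affine count: 23.
Full point count |E(F_23)| = 23 + 1 = 24.
Hasse bound: |24 − (23+1)| = |0| = 0 ≤ 2√23 ≈ 9.5917 ✓.


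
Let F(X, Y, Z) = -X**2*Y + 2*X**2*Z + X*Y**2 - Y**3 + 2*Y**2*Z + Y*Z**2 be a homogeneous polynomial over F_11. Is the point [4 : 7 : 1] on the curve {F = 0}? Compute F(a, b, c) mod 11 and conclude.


F(4,7,1) ≡ 10 (mod 11); P is NOT on the curve.

Evaluate F(4, 7, 1) term-by-term (mod 11).
  -X**2*Y ↦ -1·16·7·1 = -112
  2*X**2*Z ↦ 2·16·1·1 = 32
  X*Y**2 ↦ 1·4·49·1 = 196
  -Y**3 ↦ -1·1·343·1 = -343
  2*Y**2*Z ↦ 2·1·49·1 = 98
  Y*Z**2 ↦ 1·1·7·1 = 7
Sum: F(4, 7, 1) = (-112) + (32) + (196) + (-343) + (98) + (7) = -122.
Reducing mod 11: -122 ≡ 10 (mod 11).
Since F(a, b, c) ≡ 10 ≠ 0 (mod 11), P does NOT lie on the curve.


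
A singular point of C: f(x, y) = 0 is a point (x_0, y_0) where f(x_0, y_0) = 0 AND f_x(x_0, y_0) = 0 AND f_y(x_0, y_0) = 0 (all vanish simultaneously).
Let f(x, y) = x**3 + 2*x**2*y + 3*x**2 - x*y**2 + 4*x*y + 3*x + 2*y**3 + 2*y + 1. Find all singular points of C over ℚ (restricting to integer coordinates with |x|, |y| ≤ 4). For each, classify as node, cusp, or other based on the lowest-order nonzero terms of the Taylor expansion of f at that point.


Singular points: {(-1, 0)}; classification: cusp.

Compute partial derivatives:
  f_x = 3*x**2 + 4*x*y + 6*x - y**2 + 4*y + 3.
  f_y = 2*x**2 - 2*x*y + 4*x + 6*y**2 + 2.
Scan x_0 ∈ {−4, ..., 4}. For each x_0, f_y(x_0, y) is a polynomial in y; find its integer roots y ∈ {−4, ..., 4}, then test f_x and f at those candidates.
  x = -4: f_y(-4, y) = 6*y**2 + 8*y + 18; no integer root y with |y| ≤ 4.
  x = -3: f_y(-3, y) = 6*y**2 + 6*y + 8; no integer root y with |y| ≤ 4.
  x = -2: f_y(-2, y) = 6*y**2 + 4*y + 2; no integer root y with |y| ≤ 4.
  x = -1: f_y(-1, y) = 6*y**2 + 2*y; vanishes at y ∈ {0}. (-1, 0): f_x = 0, f = 0 — SINGULAR.
  x = 0: f_y(0, y) = 6*y**2 + 2; no integer root y with |y| ≤ 4.
  x = 1: f_y(1, y) = 6*y**2 - 2*y + 8; no integer root y with |y| ≤ 4.
  x = 2: f_y(2, y) = 6*y**2 - 4*y + 18; no integer root y with |y| ≤ 4.
  x = 3: f_y(3, y) = 6*y**2 - 6*y + 32; no integer root y with |y| ≤ 4.
  x = 4: f_y(4, y) = 6*y**2 - 8*y + 50; no integer root y with |y| ≤ 4.
Only singular point on the grid: (-1, 0).
Classify: substitute x = -1 + u, y = 0 + v and expand: f = u**3 + 2*u**2*v - u*v**2 + 2*v**3 + v**2.
No constant or linear terms (consistent with a singular point). Quadratic part: v**2. Cubic part: u**3 + 2*u**2*v - u*v**2 + 2*v**3.
The quadratic part v**2 is a perfect square, so there is a single (double) tangent line v = 0, i.e. y = 0. Restricting the cubic part to that line (v = 0) leaves u**3 ≠ 0, so f is not divisible by v and the branch is v² ≈ -u**3 to lowest order — this is a cusp.
Classification: cusp.


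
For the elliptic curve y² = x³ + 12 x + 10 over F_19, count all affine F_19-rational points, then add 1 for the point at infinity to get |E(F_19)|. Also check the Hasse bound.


Affine points = {(1, 2), (1, 17), (2, 2), (2, 17), (3, 4), (3, 15), (5, 9), (5, 10), (7, 0), (9, 7), (9, 12), (10, 3), (10, 16), (12, 1), (12, 18), (13, 8), (13, 11), (16, 2), (16, 17), (17, 4), (17, 15), (18, 4), (18, 15)}; affine count = 23; |E(F_19)| = 24.

Discriminant check: Δ ∝ 4a³ + 27b² = 4·12³ + 27·10² = 4·1728 + 27·100 ≡ 17 (mod 19). Nonzero ⇒ E is nonsingular.
For each x ∈ F_19, compute rhs = x³ + 12·x + 10 mod 19, then count y ∈ F_19 with y² ≡ rhs.
  x = 0: rhs = 10, matching y values: none (0 points).
  x = 1: rhs = 4, matching y values: 2, 17 (2 points).
  x = 2: rhs = 4, matching y values: 2, 17 (2 points).
  x = 3: rhs = 16, matching y values: 4, 15 (2 points).
  x = 4: rhs = 8, matching y values: none (0 points).
  x = 5: rhs = 5, matching y values: 9, 10 (2 points).
  x = 6: rhs = 13, matching y values: none (0 points).
  x = 7: rhs = 0, matching y values: 0 (1 points).
  x = 8: rhs = 10, matching y values: none (0 points).
  x = 9: rhs = 11, matching y values: 7, 12 (2 points).
  x = 10: rhs = 9, matching y values: 3, 16 (2 points).
  x = 11: rhs = 10, matching y values: none (0 points).
  x = 12: rhs = 1, matching y values: 1, 18 (2 points).
  x = 13: rhs = 7, matching y values: 8, 11 (2 points).
  x = 14: rhs = 15, matching y values: none (0 points).
  x = 15: rhs = 12, matching y values: none (0 points).
  x = 16: rhs = 4, matching y values: 2, 17 (2 points).
  x = 17: rhs = 16, matching y values: 4, 15 (2 points).
  x = 18: rhs = 16, matching y values: 4, 15 (2 points).
Total affine count: 23.
Full point count |E(F_19)| = 23 + 1 = 24.
Hasse bound: |24 − (19+1)| = |4| = 4 ≤ 2√19 ≈ 8.7178 ✓.


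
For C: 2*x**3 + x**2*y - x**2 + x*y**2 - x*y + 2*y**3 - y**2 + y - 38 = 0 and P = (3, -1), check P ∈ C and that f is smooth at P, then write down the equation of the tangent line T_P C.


Tangent line at P: 44*x + 9*y - 123 = 0.

Step 1: f(3, -1) = 0, so P lies on C.
Step 2: partial derivatives
  f_x(x, y) = 6*x**2 + 2*x*y - 2*x + y**2 - y, f_y(x, y) = x**2 + 2*x*y - x + 6*y**2 - 2*y + 1.
  f_x(P) = 44, f_y(P) = 9 (gradient nonzero, so P is smooth).
Step 3: tangent line at P: 44·(x − 3) + 9·(y − -1) = 0.
Expanding: 44*x + 9*y - 123 = 0.


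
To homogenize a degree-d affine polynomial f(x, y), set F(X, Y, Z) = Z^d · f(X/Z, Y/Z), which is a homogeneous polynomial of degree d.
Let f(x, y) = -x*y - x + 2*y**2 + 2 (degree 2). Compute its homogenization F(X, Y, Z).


F(X, Y, Z) = -X*Y - X*Z + 2*Y**2 + 2*Z**2

deg(f) = 2.
Substitute x = X/Z, y = Y/Z into f, then multiply by Z^2.
  monomial -1·x^1·y^1 ↦ -1·X^1·Y^1·Z^0.
  monomial -1·x^1·y^0 ↦ -1·X^1·Y^0·Z^1.
  monomial 2·x^0·y^2 ↦ 2·X^0·Y^2·Z^0.
  monomial 2·x^0·y^0 ↦ 2·X^0·Y^0·Z^2.
Collecting: F(X, Y, Z) = -X*Y - X*Z + 2*Y**2 + 2*Z**2.


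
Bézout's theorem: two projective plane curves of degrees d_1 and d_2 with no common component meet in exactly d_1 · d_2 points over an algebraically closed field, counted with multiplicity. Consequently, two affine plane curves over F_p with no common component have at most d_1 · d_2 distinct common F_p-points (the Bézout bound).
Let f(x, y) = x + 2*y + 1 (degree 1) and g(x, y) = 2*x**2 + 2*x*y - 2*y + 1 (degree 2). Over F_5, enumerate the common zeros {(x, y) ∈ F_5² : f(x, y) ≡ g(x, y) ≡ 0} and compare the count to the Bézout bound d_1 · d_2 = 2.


Common zeros: ∅; count = 0; Bézout bound = 2.

deg(f) = 1, deg(g) = 2, so Bézout bound = 2.
Scan x ∈ F_5. For each x, list the y ∈ F_5 with f(x, y) ≡ 0 and those with g(x, y) ≡ 0 (mod 5); the common zeros in that column are the intersection.
  x = 0: f ≡ 0 at y ∈ {2}; g ≡ 0 at y ∈ {3}; common: ∅.
  x = 1: f ≡ 0 at y ∈ {4}; g ≡ 0 at y ∈ ∅; common: ∅.
  x = 2: f ≡ 0 at y ∈ {1}; g ≡ 0 at y ∈ {3}; common: ∅.
  x = 3: f ≡ 0 at y ∈ {3}; g ≡ 0 at y ∈ {4}; common: ∅.
  x = 4: f ≡ 0 at y ∈ {0}; g ≡ 0 at y ∈ {2}; common: ∅.
Collecting: common zeros = ∅, so the count is 0.
Comparison with the Bézout bound: 0 ≤ 2 = deg(f)·deg(g), as expected for curves with no common component (the affine F_5-count falls short of the bound because intersections may lie at infinity, over extension fields, or carry multiplicity).


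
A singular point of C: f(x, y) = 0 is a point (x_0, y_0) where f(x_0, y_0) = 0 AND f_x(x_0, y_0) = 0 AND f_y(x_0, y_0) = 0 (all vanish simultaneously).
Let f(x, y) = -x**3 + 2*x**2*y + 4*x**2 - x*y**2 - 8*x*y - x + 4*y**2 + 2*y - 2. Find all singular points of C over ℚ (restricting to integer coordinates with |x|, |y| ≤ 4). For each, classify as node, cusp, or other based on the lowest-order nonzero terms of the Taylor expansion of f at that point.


Singular points: {(3, 2)}; classification: node.

Compute partial derivatives:
  f_x = -3*x**2 + 4*x*y + 8*x - y**2 - 8*y - 1.
  f_y = 2*x**2 - 2*x*y - 8*x + 8*y + 2.
Scan x_0 ∈ {−4, ..., 4}. For each x_0, f_y(x_0, y) is a polynomial in y; find its integer roots y ∈ {−4, ..., 4}, then test f_x and f at those candidates.
  x = -4: f_y(-4, y) = 16*y + 66; no integer root y with |y| ≤ 4.
  x = -3: f_y(-3, y) = 14*y + 44; no integer root y with |y| ≤ 4.
  x = -2: f_y(-2, y) = 12*y + 26; no integer root y with |y| ≤ 4.
  x = -1: f_y(-1, y) = 10*y + 12; no integer root y with |y| ≤ 4.
  x = 0: f_y(0, y) = 8*y + 2; no integer root y with |y| ≤ 4.
  x = 1: f_y(1, y) = 6*y - 4; no integer root y with |y| ≤ 4.
  x = 2: f_y(2, y) = 4*y - 6; no integer root y with |y| ≤ 4.
  x = 3: f_y(3, y) = 2*y - 4; vanishes at y ∈ {2}. (3, 2): f_x = 0, f = 0 — SINGULAR.
  x = 4: f_y(4, y) = 2; no integer root y with |y| ≤ 4.
Only singular point on the grid: (3, 2).
Classify: substitute x = 3 + u, y = 2 + v and expand: f = -u**3 + 2*u**2*v - u**2 - u*v**2 + v**2.
No constant or linear terms (consistent with a singular point). Quadratic part: -u**2 + v**2. Cubic part: -u**3 + 2*u**2*v - u*v**2.
The quadratic part v**2 - u**2 = (v − u)(v + u) splits into two distinct linear factors, so there are two distinct tangent lines y − 2 = ±(x − 3) — this is a node (ordinary double point).
Classification: node.


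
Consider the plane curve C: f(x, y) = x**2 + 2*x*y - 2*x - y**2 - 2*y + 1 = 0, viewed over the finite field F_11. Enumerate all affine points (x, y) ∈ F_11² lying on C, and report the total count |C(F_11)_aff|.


Affine F_11-points: {(1, 0)}; count = 1.

For each of the 121 pairs (x, y) ∈ F_11², evaluate f(x, y) mod 11. Record the zeros.
  x = 0: [0↦1, 1↦9, 2↦4, 3↦8, 4↦10, 5↦10, 6↦8, 7↦4, 8↦9, 9↦1, 10↦2]  zeros at y ∈ ∅
  x = 1: [0↦0, 1↦10, 2↦7, 3↦2, 4↦6, 5↦8, 6↦8, 7↦6, 8↦2, 9↦7, 10↦10]  zeros at y ∈ {0}
  x = 2: [0↦1, 1↦2, 2↦1, 3↦9, 4↦4, 5↦8, 6↦10, 7↦10, 8↦8, 9↦4, 10↦9]  zeros at y ∈ ∅
  x = 3: [0↦4, 1↦7, 2↦8, 3↦7, 4↦4, 5↦10, 6↦3, 7↦5, 8↦5, 9↦3, 10↦10]  zeros at y ∈ ∅
  x = 4: [0↦9, 1↦3, 2↦6, 3↦7, 4↦6, 5↦3, 6↦9, 7↦2, 8↦4, 9↦4, 10↦2]  zeros at y ∈ ∅
  x = 5: [0↦5, 1↦1, 2↦6, 3↦9, 4↦10, 5↦9, 6↦6, 7↦1, 8↦5, 9↦7, 10↦7]  zeros at y ∈ ∅
  x = 6: [0↦3, 1↦1, 2↦8, 3↦2, 4↦5, 5↦6, 6↦5, 7↦2, 8↦8, 9↦1, 10↦3]  zeros at y ∈ ∅
  x = 7: [0↦3, 1↦3, 2↦1, 3↦8, 4↦2, 5↦5, 6↦6, 7↦5, 8↦2, 9↦8, 10↦1]  zeros at y ∈ ∅
  x = 8: [0↦5, 1↦7, 2↦7, 3↦5, 4↦1, 5↦6, 6↦9, 7↦10, 8↦9, 9↦6, 10↦1]  zeros at y ∈ ∅
  x = 9: [0↦9, 1↦2, 2↦4, 3↦4, 4↦2, 5↦9, 6↦3, 7↦6, 8↦7, 9↦6, 10↦3]  zeros at y ∈ ∅
  x = 10: [0↦4, 1↦10, 2↦3, 3↦5, 4↦5, 5↦3, 6↦10, 7↦4, 8↦7, 9↦8, 10↦7]  zeros at y ∈ ∅
Collecting zeros: affine points = {(1, 0)}.
Total count |C(F_11)_aff| = 1.


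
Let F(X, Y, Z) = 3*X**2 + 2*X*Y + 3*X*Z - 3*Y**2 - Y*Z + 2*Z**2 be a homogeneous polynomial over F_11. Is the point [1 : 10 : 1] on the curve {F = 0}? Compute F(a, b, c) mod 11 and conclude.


F(1,10,1) ≡ 4 (mod 11); P is NOT on the curve.

Evaluate F(1, 10, 1) term-by-term (mod 11).
  3*X**2 ↦ 3·1·1·1 = 3
  2*X*Y ↦ 2·1·10·1 = 20
  3*X*Z ↦ 3·1·1·1 = 3
  -3*Y**2 ↦ -3·1·100·1 = -300
  -Y*Z ↦ -1·1·10·1 = -10
  2*Z**2 ↦ 2·1·1·1 = 2
Sum: F(1, 10, 1) = (3) + (20) + (3) + (-300) + (-10) + (2) = -282.
Reducing mod 11: -282 ≡ 4 (mod 11).
Since F(a, b, c) ≡ 4 ≠ 0 (mod 11), P does NOT lie on the curve.


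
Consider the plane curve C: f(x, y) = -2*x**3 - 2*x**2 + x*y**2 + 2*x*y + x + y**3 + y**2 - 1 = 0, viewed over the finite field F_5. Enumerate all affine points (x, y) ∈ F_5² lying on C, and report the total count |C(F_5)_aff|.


Affine F_5-points: {(0, 3), (1, 4), (2, 1), (2, 2), (2, 4), (3, 0)}; count = 6.

For each of the 25 pairs (x, y) ∈ F_5², evaluate f(x, y) mod 5. Record the zeros.
  x = 0: [0↦4, 1↦1, 2↦1, 3↦0, 4↦4]  zeros at y ∈ {3}
  x = 1: [0↦1, 1↦1, 2↦1, 3↦2, 4↦0]  zeros at y ∈ {4}
  x = 2: [0↦2, 1↦0, 2↦0, 3↦3, 4↦0]  zeros at y ∈ {1, 2, 4}
  x = 3: [0↦0, 1↦1, 2↦1, 3↦1, 4↦2]  zeros at y ∈ {0}
  x = 4: [0↦3, 1↦2, 2↦2, 3↦4, 4↦4]  zeros at y ∈ ∅
Collecting zeros: affine points = {(0, 3), (1, 4), (2, 1), (2, 2), (2, 4), (3, 0)}.
Total count |C(F_5)_aff| = 6.


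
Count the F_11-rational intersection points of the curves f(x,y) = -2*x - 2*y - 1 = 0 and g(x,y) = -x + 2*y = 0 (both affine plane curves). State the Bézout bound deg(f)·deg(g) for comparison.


Common zeros: {(7, 9)}; count = 1; Bézout bound = 1.

deg(f) = 1, deg(g) = 1, so Bézout bound = 1.
Scan x ∈ F_11. For each x, list the y ∈ F_11 with f(x, y) ≡ 0 and those with g(x, y) ≡ 0 (mod 11); the common zeros in that column are the intersection.
  x = 0: f ≡ 0 at y ∈ {5}; g ≡ 0 at y ∈ {0}; common: ∅.
  x = 1: f ≡ 0 at y ∈ {4}; g ≡ 0 at y ∈ {6}; common: ∅.
  x = 2: f ≡ 0 at y ∈ {3}; g ≡ 0 at y ∈ {1}; common: ∅.
  x = 3: f ≡ 0 at y ∈ {2}; g ≡ 0 at y ∈ {7}; common: ∅.
  x = 4: f ≡ 0 at y ∈ {1}; g ≡ 0 at y ∈ {2}; common: ∅.
  x = 5: f ≡ 0 at y ∈ {0}; g ≡ 0 at y ∈ {8}; common: ∅.
  x = 6: f ≡ 0 at y ∈ {10}; g ≡ 0 at y ∈ {3}; common: ∅.
  x = 7: f ≡ 0 at y ∈ {9}; g ≡ 0 at y ∈ {9}; common: {9}.
  x = 8: f ≡ 0 at y ∈ {8}; g ≡ 0 at y ∈ {4}; common: ∅.
  x = 9: f ≡ 0 at y ∈ {7}; g ≡ 0 at y ∈ {10}; common: ∅.
  x = 10: f ≡ 0 at y ∈ {6}; g ≡ 0 at y ∈ {5}; common: ∅.
Collecting: common zeros = {(7, 9)}, so the count is 1.
Comparison with the Bézout bound: 1 ≤ 1 = deg(f)·deg(g), as expected for curves with no common component (the bound is attained).
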